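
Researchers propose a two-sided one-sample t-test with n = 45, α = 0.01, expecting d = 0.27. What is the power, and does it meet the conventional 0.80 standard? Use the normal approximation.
Power ≈ 0.22; the study is underpowered (power < 0.80)

Power calculation (one-sample t-test, normal approximation):
z_β = d · √n - z_{α/2}
z_β = 0.27 · √45 - 2.576
z_β = 0.27 · 6.708 - 2.576
z_β = -0.765

Power = Φ(z_β) = Φ(-0.765) ≈ 0.222

Effect size d = 0.27 is small by Cohen's convention (0.2/0.5/0.8).

Threshold: power ≥ 0.80 is conventionally adequate.
Power ≈ 0.22 → the study is underpowered (power < 0.80).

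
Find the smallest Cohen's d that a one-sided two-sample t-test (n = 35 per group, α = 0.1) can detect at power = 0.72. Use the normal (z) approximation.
d ≈ 0.45

Minimum detectable effect (two-sample t-test, normal approximation):
d = (z_α + z_β) / √(n/2)
d = (1.282 + 0.583) / √(35/2)
d = 1.864 / 4.183
d ≈ 0.45

By Cohen's convention (0.2 small / 0.5 medium / 0.8 large): small effect.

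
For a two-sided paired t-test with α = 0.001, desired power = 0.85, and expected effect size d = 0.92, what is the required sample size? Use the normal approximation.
n = 23 pairs

Sample size formula (paired t-test, normal approximation):
n = ((z_{α/2} + z_β) / d)²

z_{α/2} = 3.291 (for α = 0.001, two-sided)
z_β = 1.036 (for power = 0.85)
d = 0.92

n = ((3.291 + 1.036) / 0.92)²
n = (4.703)²
n ≈ 22.12
Round up to the next whole number: n = 23 pairs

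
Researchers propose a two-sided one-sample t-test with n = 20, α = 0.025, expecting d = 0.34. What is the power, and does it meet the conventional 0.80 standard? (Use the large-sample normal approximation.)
Power ≈ 0.24; the study is underpowered (power < 0.80)

Power calculation (one-sample t-test, normal approximation):
z_β = d · √n - z_{α/2}
z_β = 0.34 · √20 - 2.241
z_β = 0.34 · 4.472 - 2.241
z_β = -0.721

Power = Φ(z_β) = Φ(-0.721) ≈ 0.235

Effect size d = 0.34 is small by Cohen's convention (0.2/0.5/0.8).

Threshold: power ≥ 0.80 is conventionally adequate.
Power ≈ 0.24 → the study is underpowered (power < 0.80).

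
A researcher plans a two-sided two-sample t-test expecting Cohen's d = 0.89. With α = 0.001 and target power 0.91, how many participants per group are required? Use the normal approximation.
n = 55 per group

Sample size formula (two-sample t-test, normal approximation):
n = 2 · ((z_{α/2} + z_β) / d)²

z_{α/2} = 3.291 (for α = 0.001, two-sided)
z_β = 1.341 (for power = 0.91)
d = 0.89

n = 2 · ((3.291 + 1.341) / 0.89)²
n = 2 · (5.204)²
n ≈ 54.16
Round up to the next whole number: n = 55 per group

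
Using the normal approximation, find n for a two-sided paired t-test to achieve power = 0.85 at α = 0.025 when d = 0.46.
n = 51 pairs

Sample size formula (paired t-test, normal approximation):
n = ((z_{α/2} + z_β) / d)²

z_{α/2} = 2.241 (for α = 0.025, two-sided)
z_β = 1.036 (for power = 0.85)
d = 0.46

n = ((2.241 + 1.036) / 0.46)²
n = (7.124)²
n ≈ 50.75
Round up to the next whole number: n = 51 pairs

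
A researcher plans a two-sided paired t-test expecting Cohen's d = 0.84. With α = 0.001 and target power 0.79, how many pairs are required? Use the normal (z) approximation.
n = 24 pairs

Sample size formula (paired t-test, normal approximation):
n = ((z_{α/2} + z_β) / d)²

z_{α/2} = 3.291 (for α = 0.001, two-sided)
z_β = 0.806 (for power = 0.79)
d = 0.84

n = ((3.291 + 0.806) / 0.84)²
n = (4.877)²
n ≈ 23.79
Round up to the next whole number: n = 24 pairs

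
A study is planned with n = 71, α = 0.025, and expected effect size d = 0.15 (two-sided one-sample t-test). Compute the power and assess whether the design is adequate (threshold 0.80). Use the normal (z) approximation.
Power ≈ 0.16; the study is underpowered (power < 0.80)

Power calculation (one-sample t-test, normal approximation):
z_β = d · √n - z_{α/2}
z_β = 0.15 · √71 - 2.241
z_β = 0.15 · 8.426 - 2.241
z_β = -0.977

Power = Φ(z_β) = Φ(-0.977) ≈ 0.164

Effect size d = 0.15 is very small by Cohen's convention (0.2/0.5/0.8).

Threshold: power ≥ 0.80 is conventionally adequate.
Power ≈ 0.16 → the study is underpowered (power < 0.80).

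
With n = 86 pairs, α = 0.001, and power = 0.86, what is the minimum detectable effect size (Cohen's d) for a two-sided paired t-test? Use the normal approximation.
d ≈ 0.47

Minimum detectable effect (paired t-test, normal approximation):
d = (z_{α/2} + z_β) / √n
d = (3.291 + 1.080) / √86
d = 4.371 / 9.274
d ≈ 0.47

By Cohen's convention (0.2 small / 0.5 medium / 0.8 large): small effect.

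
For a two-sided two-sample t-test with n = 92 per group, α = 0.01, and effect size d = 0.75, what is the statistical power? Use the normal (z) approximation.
Power ≈ 0.99

Power calculation (two-sample t-test, normal approximation):
z_β = d · √(n/2) - z_{α/2}
z_β = 0.75 · √(92/2) - 2.576
z_β = 0.75 · 6.782 - 2.576
z_β = 2.511

Power = Φ(z_β) = Φ(2.511) ≈ 0.994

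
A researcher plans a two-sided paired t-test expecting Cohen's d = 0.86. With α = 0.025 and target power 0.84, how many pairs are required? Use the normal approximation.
n = 15 pairs

Sample size formula (paired t-test, normal approximation):
n = ((z_{α/2} + z_β) / d)²

z_{α/2} = 2.241 (for α = 0.025, two-sided)
z_β = 0.994 (for power = 0.84)
d = 0.86

n = ((2.241 + 0.994) / 0.86)²
n = (3.762)²
n ≈ 14.15
Round up to the next whole number: n = 15 pairs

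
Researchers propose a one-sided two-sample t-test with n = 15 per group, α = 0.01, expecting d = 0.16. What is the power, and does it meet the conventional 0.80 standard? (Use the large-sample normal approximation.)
Power ≈ 0.03; the study is underpowered (power < 0.80)

Power calculation (two-sample t-test, normal approximation):
z_β = d · √(n/2) - z_α
z_β = 0.16 · √(15/2) - 2.326
z_β = 0.16 · 2.739 - 2.326
z_β = -1.888

Power = Φ(z_β) = Φ(-1.888) ≈ 0.030

Effect size d = 0.16 is very small by Cohen's convention (0.2/0.5/0.8).

Threshold: power ≥ 0.80 is conventionally adequate.
Power ≈ 0.03 → the study is underpowered (power < 0.80).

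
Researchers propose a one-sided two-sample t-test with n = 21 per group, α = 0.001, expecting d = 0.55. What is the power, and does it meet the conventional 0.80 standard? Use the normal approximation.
Power ≈ 0.10; the study is underpowered (power < 0.80)

Power calculation (two-sample t-test, normal approximation):
z_β = d · √(n/2) - z_α
z_β = 0.55 · √(21/2) - 3.090
z_β = 0.55 · 3.240 - 3.090
z_β = -1.308

Power = Φ(z_β) = Φ(-1.308) ≈ 0.095

Effect size d = 0.55 is medium by Cohen's convention (0.2/0.5/0.8).

Threshold: power ≥ 0.80 is conventionally adequate.
Power ≈ 0.10 → the study is underpowered (power < 0.80).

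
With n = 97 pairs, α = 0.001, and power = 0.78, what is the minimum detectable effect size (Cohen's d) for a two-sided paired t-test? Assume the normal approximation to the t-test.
d ≈ 0.41

Minimum detectable effect (paired t-test, normal approximation):
d = (z_{α/2} + z_β) / √n
d = (3.291 + 0.772) / √97
d = 4.063 / 9.849
d ≈ 0.41

By Cohen's convention (0.2 small / 0.5 medium / 0.8 large): small effect.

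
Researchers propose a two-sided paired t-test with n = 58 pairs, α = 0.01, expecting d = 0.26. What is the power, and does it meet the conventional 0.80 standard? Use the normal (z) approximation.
Power ≈ 0.28; the study is underpowered (power < 0.80)

Power calculation (paired t-test, normal approximation):
z_β = d · √n - z_{α/2}
z_β = 0.26 · √58 - 2.576
z_β = 0.26 · 7.616 - 2.576
z_β = -0.596

Power = Φ(z_β) = Φ(-0.596) ≈ 0.276

Effect size d = 0.26 is small by Cohen's convention (0.2/0.5/0.8).

Threshold: power ≥ 0.80 is conventionally adequate.
Power ≈ 0.28 → the study is underpowered (power < 0.80).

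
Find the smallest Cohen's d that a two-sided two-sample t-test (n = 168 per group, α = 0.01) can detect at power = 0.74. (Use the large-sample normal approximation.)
d ≈ 0.35

Minimum detectable effect (two-sample t-test, normal approximation):
d = (z_{α/2} + z_β) / √(n/2)
d = (2.576 + 0.643) / √(168/2)
d = 3.219 / 9.165
d ≈ 0.35

By Cohen's convention (0.2 small / 0.5 medium / 0.8 large): small effect.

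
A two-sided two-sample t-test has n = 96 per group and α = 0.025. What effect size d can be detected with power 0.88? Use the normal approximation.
d ≈ 0.49

Minimum detectable effect (two-sample t-test, normal approximation):
d = (z_{α/2} + z_β) / √(n/2)
d = (2.241 + 1.175) / √(96/2)
d = 3.416 / 6.928
d ≈ 0.49

By Cohen's convention (0.2 small / 0.5 medium / 0.8 large): small effect.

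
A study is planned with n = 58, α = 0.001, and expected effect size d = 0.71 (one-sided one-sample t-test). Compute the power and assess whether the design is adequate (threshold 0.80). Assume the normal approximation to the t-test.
Power ≈ 0.99; the study is adequately powered (power ≥ 0.80)

Power calculation (one-sample t-test, normal approximation):
z_β = d · √n - z_α
z_β = 0.71 · √58 - 3.090
z_β = 0.71 · 7.616 - 3.090
z_β = 2.317

Power = Φ(z_β) = Φ(2.317) ≈ 0.990

Effect size d = 0.71 is medium by Cohen's convention (0.2/0.5/0.8).

Threshold: power ≥ 0.80 is conventionally adequate.
Power ≈ 0.99 → the study is adequately powered (power ≥ 0.80).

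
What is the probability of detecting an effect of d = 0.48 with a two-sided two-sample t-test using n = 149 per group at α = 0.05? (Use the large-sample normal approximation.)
Power ≈ 0.99

Power calculation (two-sample t-test, normal approximation):
z_β = d · √(n/2) - z_{α/2}
z_β = 0.48 · √(149/2) - 1.960
z_β = 0.48 · 8.631 - 1.960
z_β = 2.183

Power = Φ(z_β) = Φ(2.183) ≈ 0.985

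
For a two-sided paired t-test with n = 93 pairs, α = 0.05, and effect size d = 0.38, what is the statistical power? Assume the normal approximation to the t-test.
Power ≈ 0.96

Power calculation (paired t-test, normal approximation):
z_β = d · √n - z_{α/2}
z_β = 0.38 · √93 - 1.960
z_β = 0.38 · 9.644 - 1.960
z_β = 1.705

Power = Φ(z_β) = Φ(1.705) ≈ 0.956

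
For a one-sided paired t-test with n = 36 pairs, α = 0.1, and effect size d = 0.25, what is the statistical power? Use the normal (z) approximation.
Power ≈ 0.59

Power calculation (paired t-test, normal approximation):
z_β = d · √n - z_α
z_β = 0.25 · √36 - 1.282
z_β = 0.25 · 6.000 - 1.282
z_β = 0.218

Power = Φ(z_β) = Φ(0.218) ≈ 0.586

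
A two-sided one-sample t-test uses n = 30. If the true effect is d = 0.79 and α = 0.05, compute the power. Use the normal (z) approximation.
Power ≈ 0.99

Power calculation (one-sample t-test, normal approximation):
z_β = d · √n - z_{α/2}
z_β = 0.79 · √30 - 1.960
z_β = 0.79 · 5.477 - 1.960
z_β = 2.367

Power = Φ(z_β) = Φ(2.367) ≈ 0.991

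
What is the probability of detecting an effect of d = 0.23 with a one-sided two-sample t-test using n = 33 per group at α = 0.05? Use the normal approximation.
Power ≈ 0.24

Power calculation (two-sample t-test, normal approximation):
z_β = d · √(n/2) - z_α
z_β = 0.23 · √(33/2) - 1.645
z_β = 0.23 · 4.062 - 1.645
z_β = -0.711

Power = Φ(z_β) = Φ(-0.711) ≈ 0.239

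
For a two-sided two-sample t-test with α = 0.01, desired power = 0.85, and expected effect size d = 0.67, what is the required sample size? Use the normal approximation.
n = 59 per group

Sample size formula (two-sample t-test, normal approximation):
n = 2 · ((z_{α/2} + z_β) / d)²

z_{α/2} = 2.576 (for α = 0.01, two-sided)
z_β = 1.036 (for power = 0.85)
d = 0.67

n = 2 · ((2.576 + 1.036) / 0.67)²
n = 2 · (5.391)²
n ≈ 58.13
Round up to the next whole number: n = 59 per group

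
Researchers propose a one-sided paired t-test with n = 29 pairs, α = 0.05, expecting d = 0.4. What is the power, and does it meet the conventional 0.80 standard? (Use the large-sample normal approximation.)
Power ≈ 0.69; the study is underpowered (power < 0.80)

Power calculation (paired t-test, normal approximation):
z_β = d · √n - z_α
z_β = 0.4 · √29 - 1.645
z_β = 0.4 · 5.385 - 1.645
z_β = 0.509

Power = Φ(z_β) = Φ(0.509) ≈ 0.695

Effect size d = 0.4 is small by Cohen's convention (0.2/0.5/0.8).

Threshold: power ≥ 0.80 is conventionally adequate.
Power ≈ 0.69 → the study is underpowered (power < 0.80).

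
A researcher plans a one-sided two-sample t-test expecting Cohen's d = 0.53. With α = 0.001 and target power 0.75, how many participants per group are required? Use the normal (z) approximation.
n = 101 per group

Sample size formula (two-sample t-test, normal approximation):
n = 2 · ((z_α + z_β) / d)²

z_α = 3.090 (for α = 0.001, one-sided)
z_β = 0.674 (for power = 0.75)
d = 0.53

n = 2 · ((3.090 + 0.674) / 0.53)²
n = 2 · (7.102)²
n ≈ 100.88
Round up to the next whole number: n = 101 per group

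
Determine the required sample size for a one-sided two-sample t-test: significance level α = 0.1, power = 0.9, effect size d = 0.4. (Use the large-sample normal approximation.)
n = 83 per group

Sample size formula (two-sample t-test, normal approximation):
n = 2 · ((z_α + z_β) / d)²

z_α = 1.282 (for α = 0.1, one-sided)
z_β = 1.282 (for power = 0.9)
d = 0.4

n = 2 · ((1.282 + 1.282) / 0.4)²
n = 2 · (6.410)²
n ≈ 82.18
Round up to the next whole number: n = 83 per group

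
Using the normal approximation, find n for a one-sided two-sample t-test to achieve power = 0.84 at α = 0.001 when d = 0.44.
n = 173 per group

Sample size formula (two-sample t-test, normal approximation):
n = 2 · ((z_α + z_β) / d)²

z_α = 3.090 (for α = 0.001, one-sided)
z_β = 0.994 (for power = 0.84)
d = 0.44

n = 2 · ((3.090 + 0.994) / 0.44)²
n = 2 · (9.282)²
n ≈ 172.31
Round up to the next whole number: n = 173 per group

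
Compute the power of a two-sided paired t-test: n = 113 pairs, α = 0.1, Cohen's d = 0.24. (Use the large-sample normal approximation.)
Power ≈ 0.82

Power calculation (paired t-test, normal approximation):
z_β = d · √n - z_{α/2}
z_β = 0.24 · √113 - 1.645
z_β = 0.24 · 10.630 - 1.645
z_β = 0.906

Power = Φ(z_β) = Φ(0.906) ≈ 0.818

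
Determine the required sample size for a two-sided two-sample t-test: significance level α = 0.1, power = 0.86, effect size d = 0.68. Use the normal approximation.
n = 33 per group

Sample size formula (two-sample t-test, normal approximation):
n = 2 · ((z_{α/2} + z_β) / d)²

z_{α/2} = 1.645 (for α = 0.1, two-sided)
z_β = 1.080 (for power = 0.86)
d = 0.68

n = 2 · ((1.645 + 1.080) / 0.68)²
n = 2 · (4.007)²
n ≈ 32.11
Round up to the next whole number: n = 33 per group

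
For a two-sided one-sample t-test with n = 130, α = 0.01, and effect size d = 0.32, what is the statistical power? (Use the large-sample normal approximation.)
Power ≈ 0.86

Power calculation (one-sample t-test, normal approximation):
z_β = d · √n - z_{α/2}
z_β = 0.32 · √130 - 2.576
z_β = 0.32 · 11.402 - 2.576
z_β = 1.073

Power = Φ(z_β) = Φ(1.073) ≈ 0.858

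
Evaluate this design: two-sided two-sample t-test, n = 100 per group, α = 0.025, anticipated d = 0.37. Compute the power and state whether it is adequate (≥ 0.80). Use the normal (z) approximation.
Power ≈ 0.65; the study is underpowered (power < 0.80)

Power calculation (two-sample t-test, normal approximation):
z_β = d · √(n/2) - z_{α/2}
z_β = 0.37 · √(100/2) - 2.241
z_β = 0.37 · 7.071 - 2.241
z_β = 0.375

Power = Φ(z_β) = Φ(0.375) ≈ 0.646

Effect size d = 0.37 is small by Cohen's convention (0.2/0.5/0.8).

Threshold: power ≥ 0.80 is conventionally adequate.
Power ≈ 0.65 → the study is underpowered (power < 0.80).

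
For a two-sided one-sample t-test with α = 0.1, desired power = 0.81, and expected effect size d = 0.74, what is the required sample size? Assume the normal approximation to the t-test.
n = 12

Sample size formula (one-sample t-test, normal approximation):
n = ((z_{α/2} + z_β) / d)²

z_{α/2} = 1.645 (for α = 0.1, two-sided)
z_β = 0.878 (for power = 0.81)
d = 0.74

n = ((1.645 + 0.878) / 0.74)²
n = (3.409)²
n ≈ 11.62
Round up to the next whole number: n = 12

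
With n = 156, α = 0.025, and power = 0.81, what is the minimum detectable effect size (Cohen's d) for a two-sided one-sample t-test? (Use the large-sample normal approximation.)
d ≈ 0.25

Minimum detectable effect (one-sample t-test, normal approximation):
d = (z_{α/2} + z_β) / √n
d = (2.241 + 0.878) / √156
d = 3.119 / 12.490
d ≈ 0.25

By Cohen's convention (0.2 small / 0.5 medium / 0.8 large): small effect.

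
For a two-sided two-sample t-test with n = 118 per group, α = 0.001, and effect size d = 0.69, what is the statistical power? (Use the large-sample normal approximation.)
Power ≈ 0.98

Power calculation (two-sample t-test, normal approximation):
z_β = d · √(n/2) - z_{α/2}
z_β = 0.69 · √(118/2) - 3.291
z_β = 0.69 · 7.681 - 3.291
z_β = 2.009

Power = Φ(z_β) = Φ(2.009) ≈ 0.978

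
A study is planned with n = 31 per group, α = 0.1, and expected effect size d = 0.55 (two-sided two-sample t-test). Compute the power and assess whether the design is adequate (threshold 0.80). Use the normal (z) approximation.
Power ≈ 0.70; the study is underpowered (power < 0.80)

Power calculation (two-sample t-test, normal approximation):
z_β = d · √(n/2) - z_{α/2}
z_β = 0.55 · √(31/2) - 1.645
z_β = 0.55 · 3.937 - 1.645
z_β = 0.520

Power = Φ(z_β) = Φ(0.520) ≈ 0.699

Effect size d = 0.55 is medium by Cohen's convention (0.2/0.5/0.8).

Threshold: power ≥ 0.80 is conventionally adequate.
Power ≈ 0.70 → the study is underpowered (power < 0.80).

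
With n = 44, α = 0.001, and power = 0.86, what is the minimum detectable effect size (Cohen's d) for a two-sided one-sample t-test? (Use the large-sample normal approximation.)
d ≈ 0.66

Minimum detectable effect (one-sample t-test, normal approximation):
d = (z_{α/2} + z_β) / √n
d = (3.291 + 1.080) / √44
d = 4.371 / 6.633
d ≈ 0.66

By Cohen's convention (0.2 small / 0.5 medium / 0.8 large): medium effect.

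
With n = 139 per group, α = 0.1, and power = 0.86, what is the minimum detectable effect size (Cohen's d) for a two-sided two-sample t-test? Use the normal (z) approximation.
d ≈ 0.33

Minimum detectable effect (two-sample t-test, normal approximation):
d = (z_{α/2} + z_β) / √(n/2)
d = (1.645 + 1.080) / √(139/2)
d = 2.725 / 8.337
d ≈ 0.33

By Cohen's convention (0.2 small / 0.5 medium / 0.8 large): small effect.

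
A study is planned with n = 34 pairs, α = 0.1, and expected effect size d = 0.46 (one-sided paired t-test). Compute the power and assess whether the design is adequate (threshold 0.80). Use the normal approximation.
Power ≈ 0.92; the study is adequately powered (power ≥ 0.80)

Power calculation (paired t-test, normal approximation):
z_β = d · √n - z_α
z_β = 0.46 · √34 - 1.282
z_β = 0.46 · 5.831 - 1.282
z_β = 1.401

Power = Φ(z_β) = Φ(1.401) ≈ 0.919

Effect size d = 0.46 is small by Cohen's convention (0.2/0.5/0.8).

Threshold: power ≥ 0.80 is conventionally adequate.
Power ≈ 0.92 → the study is adequately powered (power ≥ 0.80).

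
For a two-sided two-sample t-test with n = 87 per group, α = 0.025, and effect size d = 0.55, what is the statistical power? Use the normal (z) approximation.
Power ≈ 0.92

Power calculation (two-sample t-test, normal approximation):
z_β = d · √(n/2) - z_{α/2}
z_β = 0.55 · √(87/2) - 2.241
z_β = 0.55 · 6.595 - 2.241
z_β = 1.386

Power = Φ(z_β) = Φ(1.386) ≈ 0.917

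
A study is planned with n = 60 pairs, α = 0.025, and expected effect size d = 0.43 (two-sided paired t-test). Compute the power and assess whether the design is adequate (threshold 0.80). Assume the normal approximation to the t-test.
Power ≈ 0.86; the study is adequately powered (power ≥ 0.80)

Power calculation (paired t-test, normal approximation):
z_β = d · √n - z_{α/2}
z_β = 0.43 · √60 - 2.241
z_β = 0.43 · 7.746 - 2.241
z_β = 1.089

Power = Φ(z_β) = Φ(1.089) ≈ 0.862

Effect size d = 0.43 is small by Cohen's convention (0.2/0.5/0.8).

Threshold: power ≥ 0.80 is conventionally adequate.
Power ≈ 0.86 → the study is adequately powered (power ≥ 0.80).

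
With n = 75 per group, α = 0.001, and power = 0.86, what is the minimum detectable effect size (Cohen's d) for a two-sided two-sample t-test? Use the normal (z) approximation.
d ≈ 0.71

Minimum detectable effect (two-sample t-test, normal approximation):
d = (z_{α/2} + z_β) / √(n/2)
d = (3.291 + 1.080) / √(75/2)
d = 4.371 / 6.124
d ≈ 0.71

By Cohen's convention (0.2 small / 0.5 medium / 0.8 large): medium effect.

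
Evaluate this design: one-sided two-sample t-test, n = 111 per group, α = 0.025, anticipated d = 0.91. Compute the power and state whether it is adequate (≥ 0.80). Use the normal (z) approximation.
Power ≈ 1.00; the study is adequately powered (power ≥ 0.80)

Power calculation (two-sample t-test, normal approximation):
z_β = d · √(n/2) - z_α
z_β = 0.91 · √(111/2) - 1.960
z_β = 0.91 · 7.450 - 1.960
z_β = 4.819

Power = Φ(z_β) = Φ(4.819) ≈ 1.000

Effect size d = 0.91 is large by Cohen's convention (0.2/0.5/0.8).

Threshold: power ≥ 0.80 is conventionally adequate.
Power ≈ 1.00 → the study is adequately powered (power ≥ 0.80).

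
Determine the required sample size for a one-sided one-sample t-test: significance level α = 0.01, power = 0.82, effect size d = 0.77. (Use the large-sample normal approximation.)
n = 18

Sample size formula (one-sample t-test, normal approximation):
n = ((z_α + z_β) / d)²

z_α = 2.326 (for α = 0.01, one-sided)
z_β = 0.915 (for power = 0.82)
d = 0.77

n = ((2.326 + 0.915) / 0.77)²
n = (4.209)²
n ≈ 17.72
Round up to the next whole number: n = 18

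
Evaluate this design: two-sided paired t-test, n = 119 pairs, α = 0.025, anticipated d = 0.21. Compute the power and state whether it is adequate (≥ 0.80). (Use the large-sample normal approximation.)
Power ≈ 0.52; the study is underpowered (power < 0.80)

Power calculation (paired t-test, normal approximation):
z_β = d · √n - z_{α/2}
z_β = 0.21 · √119 - 2.241
z_β = 0.21 · 10.909 - 2.241
z_β = 0.049

Power = Φ(z_β) = Φ(0.049) ≈ 0.520

Effect size d = 0.21 is small by Cohen's convention (0.2/0.5/0.8).

Threshold: power ≥ 0.80 is conventionally adequate.
Power ≈ 0.52 → the study is underpowered (power < 0.80).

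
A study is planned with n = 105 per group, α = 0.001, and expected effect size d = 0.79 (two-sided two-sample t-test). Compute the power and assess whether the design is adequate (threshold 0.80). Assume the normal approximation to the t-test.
Power ≈ 0.99; the study is adequately powered (power ≥ 0.80)

Power calculation (two-sample t-test, normal approximation):
z_β = d · √(n/2) - z_{α/2}
z_β = 0.79 · √(105/2) - 3.291
z_β = 0.79 · 7.246 - 3.291
z_β = 2.434

Power = Φ(z_β) = Φ(2.434) ≈ 0.993

Effect size d = 0.79 is medium by Cohen's convention (0.2/0.5/0.8).

Threshold: power ≥ 0.80 is conventionally adequate.
Power ≈ 0.99 → the study is adequately powered (power ≥ 0.80).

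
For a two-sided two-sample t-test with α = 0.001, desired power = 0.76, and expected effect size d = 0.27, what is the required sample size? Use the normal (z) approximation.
n = 439 per group

Sample size formula (two-sample t-test, normal approximation):
n = 2 · ((z_{α/2} + z_β) / d)²

z_{α/2} = 3.291 (for α = 0.001, two-sided)
z_β = 0.706 (for power = 0.76)
d = 0.27

n = 2 · ((3.291 + 0.706) / 0.27)²
n = 2 · (14.804)²
n ≈ 438.32
Round up to the next whole number: n = 439 per group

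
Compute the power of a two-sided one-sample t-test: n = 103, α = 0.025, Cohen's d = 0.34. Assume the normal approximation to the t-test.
Power ≈ 0.89

Power calculation (one-sample t-test, normal approximation):
z_β = d · √n - z_{α/2}
z_β = 0.34 · √103 - 2.241
z_β = 0.34 · 10.149 - 2.241
z_β = 1.209

Power = Φ(z_β) = Φ(1.209) ≈ 0.887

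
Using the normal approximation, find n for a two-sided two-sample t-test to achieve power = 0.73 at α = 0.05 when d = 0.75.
n = 24 per group

Sample size formula (two-sample t-test, normal approximation):
n = 2 · ((z_{α/2} + z_β) / d)²

z_{α/2} = 1.960 (for α = 0.05, two-sided)
z_β = 0.613 (for power = 0.73)
d = 0.75

n = 2 · ((1.960 + 0.613) / 0.75)²
n = 2 · (3.431)²
n ≈ 23.54
Round up to the next whole number: n = 24 per group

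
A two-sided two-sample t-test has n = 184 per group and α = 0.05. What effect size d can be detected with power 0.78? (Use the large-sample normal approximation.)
d ≈ 0.28

Minimum detectable effect (two-sample t-test, normal approximation):
d = (z_{α/2} + z_β) / √(n/2)
d = (1.960 + 0.772) / √(184/2)
d = 2.732 / 9.592
d ≈ 0.28

By Cohen's convention (0.2 small / 0.5 medium / 0.8 large): small effect.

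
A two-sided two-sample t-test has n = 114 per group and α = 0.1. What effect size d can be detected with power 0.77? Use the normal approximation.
d ≈ 0.32

Minimum detectable effect (two-sample t-test, normal approximation):
d = (z_{α/2} + z_β) / √(n/2)
d = (1.645 + 0.739) / √(114/2)
d = 2.384 / 7.550
d ≈ 0.32

By Cohen's convention (0.2 small / 0.5 medium / 0.8 large): small effect.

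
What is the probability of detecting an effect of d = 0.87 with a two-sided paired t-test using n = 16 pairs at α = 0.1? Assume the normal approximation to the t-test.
Power ≈ 0.97

Power calculation (paired t-test, normal approximation):
z_β = d · √n - z_{α/2}
z_β = 0.87 · √16 - 1.645
z_β = 0.87 · 4.000 - 1.645
z_β = 1.835

Power = Φ(z_β) = Φ(1.835) ≈ 0.967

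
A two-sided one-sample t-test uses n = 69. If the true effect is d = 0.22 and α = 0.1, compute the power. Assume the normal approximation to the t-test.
Power ≈ 0.57

Power calculation (one-sample t-test, normal approximation):
z_β = d · √n - z_{α/2}
z_β = 0.22 · √69 - 1.645
z_β = 0.22 · 8.307 - 1.645
z_β = 0.183

Power = Φ(z_β) = Φ(0.183) ≈ 0.572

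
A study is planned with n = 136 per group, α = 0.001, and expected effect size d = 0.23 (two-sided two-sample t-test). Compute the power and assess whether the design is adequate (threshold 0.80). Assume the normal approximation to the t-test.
Power ≈ 0.08; the study is underpowered (power < 0.80)

Power calculation (two-sample t-test, normal approximation):
z_β = d · √(n/2) - z_{α/2}
z_β = 0.23 · √(136/2) - 3.291
z_β = 0.23 · 8.246 - 3.291
z_β = -1.394

Power = Φ(z_β) = Φ(-1.394) ≈ 0.082

Effect size d = 0.23 is small by Cohen's convention (0.2/0.5/0.8).

Threshold: power ≥ 0.80 is conventionally adequate.
Power ≈ 0.08 → the study is underpowered (power < 0.80).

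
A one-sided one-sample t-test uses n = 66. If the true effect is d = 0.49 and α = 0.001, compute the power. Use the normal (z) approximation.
Power ≈ 0.81

Power calculation (one-sample t-test, normal approximation):
z_β = d · √n - z_α
z_β = 0.49 · √66 - 3.090
z_β = 0.49 · 8.124 - 3.090
z_β = 0.891

Power = Φ(z_β) = Φ(0.891) ≈ 0.813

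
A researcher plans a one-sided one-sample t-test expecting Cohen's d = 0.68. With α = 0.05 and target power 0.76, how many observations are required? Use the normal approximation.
n = 12

Sample size formula (one-sample t-test, normal approximation):
n = ((z_α + z_β) / d)²

z_α = 1.645 (for α = 0.05, one-sided)
z_β = 0.706 (for power = 0.76)
d = 0.68

n = ((1.645 + 0.706) / 0.68)²
n = (3.457)²
n ≈ 11.95
Round up to the next whole number: n = 12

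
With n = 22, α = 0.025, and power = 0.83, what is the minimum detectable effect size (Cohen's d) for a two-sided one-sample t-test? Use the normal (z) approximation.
d ≈ 0.68

Minimum detectable effect (one-sample t-test, normal approximation):
d = (z_{α/2} + z_β) / √n
d = (2.241 + 0.954) / √22
d = 3.196 / 4.690
d ≈ 0.68

By Cohen's convention (0.2 small / 0.5 medium / 0.8 large): medium effect.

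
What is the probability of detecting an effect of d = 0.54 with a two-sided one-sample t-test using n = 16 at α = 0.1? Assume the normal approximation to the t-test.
Power ≈ 0.70

Power calculation (one-sample t-test, normal approximation):
z_β = d · √n - z_{α/2}
z_β = 0.54 · √16 - 1.645
z_β = 0.54 · 4.000 - 1.645
z_β = 0.515

Power = Φ(z_β) = Φ(0.515) ≈ 0.697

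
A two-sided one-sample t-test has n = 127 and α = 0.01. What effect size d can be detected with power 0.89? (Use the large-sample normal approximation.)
d ≈ 0.34

Minimum detectable effect (one-sample t-test, normal approximation):
d = (z_{α/2} + z_β) / √n
d = (2.576 + 1.227) / √127
d = 3.802 / 11.269
d ≈ 0.34

By Cohen's convention (0.2 small / 0.5 medium / 0.8 large): small effect.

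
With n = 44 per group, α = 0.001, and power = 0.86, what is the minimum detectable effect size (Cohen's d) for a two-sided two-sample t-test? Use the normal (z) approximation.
d ≈ 0.93

Minimum detectable effect (two-sample t-test, normal approximation):
d = (z_{α/2} + z_β) / √(n/2)
d = (3.291 + 1.080) / √(44/2)
d = 4.371 / 4.690
d ≈ 0.93

By Cohen's convention (0.2 small / 0.5 medium / 0.8 large): large effect.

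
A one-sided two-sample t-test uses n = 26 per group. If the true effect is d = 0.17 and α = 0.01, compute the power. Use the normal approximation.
Power ≈ 0.04

Power calculation (two-sample t-test, normal approximation):
z_β = d · √(n/2) - z_α
z_β = 0.17 · √(26/2) - 2.326
z_β = 0.17 · 3.606 - 2.326
z_β = -1.713

Power = Φ(z_β) = Φ(-1.713) ≈ 0.043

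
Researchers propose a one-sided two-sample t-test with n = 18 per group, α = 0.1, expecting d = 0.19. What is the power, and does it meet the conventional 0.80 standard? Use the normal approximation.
Power ≈ 0.24; the study is underpowered (power < 0.80)

Power calculation (two-sample t-test, normal approximation):
z_β = d · √(n/2) - z_α
z_β = 0.19 · √(18/2) - 1.282
z_β = 0.19 · 3.000 - 1.282
z_β = -0.712

Power = Φ(z_β) = Φ(-0.712) ≈ 0.238

Effect size d = 0.19 is very small by Cohen's convention (0.2/0.5/0.8).

Threshold: power ≥ 0.80 is conventionally adequate.
Power ≈ 0.24 → the study is underpowered (power < 0.80).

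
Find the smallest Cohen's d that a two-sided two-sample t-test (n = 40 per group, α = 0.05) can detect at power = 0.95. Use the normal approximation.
d ≈ 0.81

Minimum detectable effect (two-sample t-test, normal approximation):
d = (z_{α/2} + z_β) / √(n/2)
d = (1.960 + 1.645) / √(40/2)
d = 3.605 / 4.472
d ≈ 0.81

By Cohen's convention (0.2 small / 0.5 medium / 0.8 large): large effect.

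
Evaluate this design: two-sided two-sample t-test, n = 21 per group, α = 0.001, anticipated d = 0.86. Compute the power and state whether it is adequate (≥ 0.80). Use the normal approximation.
Power ≈ 0.31; the study is underpowered (power < 0.80)

Power calculation (two-sample t-test, normal approximation):
z_β = d · √(n/2) - z_{α/2}
z_β = 0.86 · √(21/2) - 3.291
z_β = 0.86 · 3.240 - 3.291
z_β = -0.504

Power = Φ(z_β) = Φ(-0.504) ≈ 0.307

Effect size d = 0.86 is large by Cohen's convention (0.2/0.5/0.8).

Threshold: power ≥ 0.80 is conventionally adequate.
Power ≈ 0.31 → the study is underpowered (power < 0.80).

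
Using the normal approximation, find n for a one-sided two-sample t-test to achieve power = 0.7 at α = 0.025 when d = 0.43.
n = 67 per group

Sample size formula (two-sample t-test, normal approximation):
n = 2 · ((z_α + z_β) / d)²

z_α = 1.960 (for α = 0.025, one-sided)
z_β = 0.524 (for power = 0.7)
d = 0.43

n = 2 · ((1.960 + 0.524) / 0.43)²
n = 2 · (5.777)²
n ≈ 66.75
Round up to the next whole number: n = 67 per group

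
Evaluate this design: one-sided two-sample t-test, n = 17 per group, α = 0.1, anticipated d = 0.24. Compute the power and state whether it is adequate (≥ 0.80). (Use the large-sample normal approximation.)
Power ≈ 0.28; the study is underpowered (power < 0.80)

Power calculation (two-sample t-test, normal approximation):
z_β = d · √(n/2) - z_α
z_β = 0.24 · √(17/2) - 1.282
z_β = 0.24 · 2.915 - 1.282
z_β = -0.582

Power = Φ(z_β) = Φ(-0.582) ≈ 0.280

Effect size d = 0.24 is small by Cohen's convention (0.2/0.5/0.8).

Threshold: power ≥ 0.80 is conventionally adequate.
Power ≈ 0.28 → the study is underpowered (power < 0.80).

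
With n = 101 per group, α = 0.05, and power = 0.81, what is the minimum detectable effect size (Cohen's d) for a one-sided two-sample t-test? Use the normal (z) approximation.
d ≈ 0.36

Minimum detectable effect (two-sample t-test, normal approximation):
d = (z_α + z_β) / √(n/2)
d = (1.645 + 0.878) / √(101/2)
d = 2.523 / 7.106
d ≈ 0.36

By Cohen's convention (0.2 small / 0.5 medium / 0.8 large): small effect.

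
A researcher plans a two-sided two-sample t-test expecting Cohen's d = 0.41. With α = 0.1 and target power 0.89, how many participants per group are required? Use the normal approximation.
n = 99 per group

Sample size formula (two-sample t-test, normal approximation):
n = 2 · ((z_{α/2} + z_β) / d)²

z_{α/2} = 1.645 (for α = 0.1, two-sided)
z_β = 1.227 (for power = 0.89)
d = 0.41

n = 2 · ((1.645 + 1.227) / 0.41)²
n = 2 · (7.005)²
n ≈ 98.14
Round up to the next whole number: n = 99 per group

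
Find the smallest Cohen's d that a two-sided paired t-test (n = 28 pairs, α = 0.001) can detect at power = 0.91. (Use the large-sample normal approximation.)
d ≈ 0.88

Minimum detectable effect (paired t-test, normal approximation):
d = (z_{α/2} + z_β) / √n
d = (3.291 + 1.341) / √28
d = 4.631 / 5.292
d ≈ 0.88

By Cohen's convention (0.2 small / 0.5 medium / 0.8 large): large effect.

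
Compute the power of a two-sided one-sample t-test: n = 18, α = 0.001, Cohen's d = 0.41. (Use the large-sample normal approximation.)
Power ≈ 0.06

Power calculation (one-sample t-test, normal approximation):
z_β = d · √n - z_{α/2}
z_β = 0.41 · √18 - 3.291
z_β = 0.41 · 4.243 - 3.291
z_β = -1.551

Power = Φ(z_β) = Φ(-1.551) ≈ 0.060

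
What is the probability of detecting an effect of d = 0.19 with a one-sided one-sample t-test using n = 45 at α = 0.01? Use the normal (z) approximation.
Power ≈ 0.15

Power calculation (one-sample t-test, normal approximation):
z_β = d · √n - z_α
z_β = 0.19 · √45 - 2.326
z_β = 0.19 · 6.708 - 2.326
z_β = -1.052

Power = Φ(z_β) = Φ(-1.052) ≈ 0.146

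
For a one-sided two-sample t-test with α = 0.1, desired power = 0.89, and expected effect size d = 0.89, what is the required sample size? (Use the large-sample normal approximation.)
n = 16 per group

Sample size formula (two-sample t-test, normal approximation):
n = 2 · ((z_α + z_β) / d)²

z_α = 1.282 (for α = 0.1, one-sided)
z_β = 1.227 (for power = 0.89)
d = 0.89

n = 2 · ((1.282 + 1.227) / 0.89)²
n = 2 · (2.819)²
n ≈ 15.89
Round up to the next whole number: n = 16 per group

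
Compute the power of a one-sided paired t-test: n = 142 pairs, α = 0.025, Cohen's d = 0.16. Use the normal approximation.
Power ≈ 0.48

Power calculation (paired t-test, normal approximation):
z_β = d · √n - z_α
z_β = 0.16 · √142 - 1.960
z_β = 0.16 · 11.916 - 1.960
z_β = -0.053

Power = Φ(z_β) = Φ(-0.053) ≈ 0.479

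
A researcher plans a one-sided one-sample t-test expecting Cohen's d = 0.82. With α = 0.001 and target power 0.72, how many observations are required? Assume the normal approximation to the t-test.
n = 21

Sample size formula (one-sample t-test, normal approximation):
n = ((z_α + z_β) / d)²

z_α = 3.090 (for α = 0.001, one-sided)
z_β = 0.583 (for power = 0.72)
d = 0.82

n = ((3.090 + 0.583) / 0.82)²
n = (4.479)²
n ≈ 20.06
Round up to the next whole number: n = 21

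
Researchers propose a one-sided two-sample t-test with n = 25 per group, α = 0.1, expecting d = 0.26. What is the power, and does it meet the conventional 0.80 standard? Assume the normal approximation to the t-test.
Power ≈ 0.36; the study is underpowered (power < 0.80)

Power calculation (two-sample t-test, normal approximation):
z_β = d · √(n/2) - z_α
z_β = 0.26 · √(25/2) - 1.282
z_β = 0.26 · 3.536 - 1.282
z_β = -0.362

Power = Φ(z_β) = Φ(-0.362) ≈ 0.359

Effect size d = 0.26 is small by Cohen's convention (0.2/0.5/0.8).

Threshold: power ≥ 0.80 is conventionally adequate.
Power ≈ 0.36 → the study is underpowered (power < 0.80).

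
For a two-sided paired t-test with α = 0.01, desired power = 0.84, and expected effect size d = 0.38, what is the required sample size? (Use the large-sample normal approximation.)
n = 89 pairs

Sample size formula (paired t-test, normal approximation):
n = ((z_{α/2} + z_β) / d)²

z_{α/2} = 2.576 (for α = 0.01, two-sided)
z_β = 0.994 (for power = 0.84)
d = 0.38

n = ((2.576 + 0.994) / 0.38)²
n = (9.395)²
n ≈ 88.27
Round up to the next whole number: n = 89 pairs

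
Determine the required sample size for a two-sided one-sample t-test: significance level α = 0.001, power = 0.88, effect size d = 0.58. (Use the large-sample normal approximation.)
n = 60

Sample size formula (one-sample t-test, normal approximation):
n = ((z_{α/2} + z_β) / d)²

z_{α/2} = 3.291 (for α = 0.001, two-sided)
z_β = 1.175 (for power = 0.88)
d = 0.58

n = ((3.291 + 1.175) / 0.58)²
n = (7.700)²
n ≈ 59.29
Round up to the next whole number: n = 60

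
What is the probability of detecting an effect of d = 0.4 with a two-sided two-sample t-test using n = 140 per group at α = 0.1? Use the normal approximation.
Power ≈ 0.96

Power calculation (two-sample t-test, normal approximation):
z_β = d · √(n/2) - z_{α/2}
z_β = 0.4 · √(140/2) - 1.645
z_β = 0.4 · 8.367 - 1.645
z_β = 1.702

Power = Φ(z_β) = Φ(1.702) ≈ 0.956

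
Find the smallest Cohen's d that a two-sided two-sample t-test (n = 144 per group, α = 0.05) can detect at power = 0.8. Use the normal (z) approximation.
d ≈ 0.33

Minimum detectable effect (two-sample t-test, normal approximation):
d = (z_{α/2} + z_β) / √(n/2)
d = (1.960 + 0.842) / √(144/2)
d = 2.802 / 8.485
d ≈ 0.33

By Cohen's convention (0.2 small / 0.5 medium / 0.8 large): small effect.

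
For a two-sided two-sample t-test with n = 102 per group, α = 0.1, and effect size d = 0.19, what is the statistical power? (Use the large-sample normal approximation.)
Power ≈ 0.39

Power calculation (two-sample t-test, normal approximation):
z_β = d · √(n/2) - z_{α/2}
z_β = 0.19 · √(102/2) - 1.645
z_β = 0.19 · 7.141 - 1.645
z_β = -0.288

Power = Φ(z_β) = Φ(-0.288) ≈ 0.387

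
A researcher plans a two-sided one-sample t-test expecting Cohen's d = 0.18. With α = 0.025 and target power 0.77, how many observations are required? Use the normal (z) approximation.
n = 275

Sample size formula (one-sample t-test, normal approximation):
n = ((z_{α/2} + z_β) / d)²

z_{α/2} = 2.241 (for α = 0.025, two-sided)
z_β = 0.739 (for power = 0.77)
d = 0.18

n = ((2.241 + 0.739) / 0.18)²
n = (16.556)²
n ≈ 274.10
Round up to the next whole number: n = 275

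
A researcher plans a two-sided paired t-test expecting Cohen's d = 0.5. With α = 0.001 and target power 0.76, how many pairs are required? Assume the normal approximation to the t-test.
n = 64 pairs

Sample size formula (paired t-test, normal approximation):
n = ((z_{α/2} + z_β) / d)²

z_{α/2} = 3.291 (for α = 0.001, two-sided)
z_β = 0.706 (for power = 0.76)
d = 0.5

n = ((3.291 + 0.706) / 0.5)²
n = (7.994)²
n ≈ 63.90
Round up to the next whole number: n = 64 pairs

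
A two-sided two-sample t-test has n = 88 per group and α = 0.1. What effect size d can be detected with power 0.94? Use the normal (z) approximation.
d ≈ 0.48

Minimum detectable effect (two-sample t-test, normal approximation):
d = (z_{α/2} + z_β) / √(n/2)
d = (1.645 + 1.555) / √(88/2)
d = 3.200 / 6.633
d ≈ 0.48

By Cohen's convention (0.2 small / 0.5 medium / 0.8 large): small effect.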